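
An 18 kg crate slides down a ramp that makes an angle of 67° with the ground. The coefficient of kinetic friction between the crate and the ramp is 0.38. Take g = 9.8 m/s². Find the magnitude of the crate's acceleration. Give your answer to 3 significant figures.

7.57 m/s²

Resolving the weight along the incline: the component pulling the crate down the slope is mg sin 67° = 18 × 9.8 × 0.9205 = 162.376 N, and the normal force is N = mg cos 67° = 18 × 9.8 × 0.3907 = 68.919 N.
Kinetic friction acts up the slope with magnitude f = μN = 0.38 × 68.919 = 26.189 N.
Net force along the incline is 162.376 − 26.189 = 136.187 N, so a = 136.187 / 18 = 7.5659 m/s².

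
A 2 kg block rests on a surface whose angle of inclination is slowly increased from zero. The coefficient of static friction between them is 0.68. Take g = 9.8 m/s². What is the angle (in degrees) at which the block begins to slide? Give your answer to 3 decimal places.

At the threshold of sliding, static friction is at its maximum μ_s N and exactly balances the weight component along the incline: mg sin θ = μ_s mg cos θ.
Hence tan θ = μ_s = 0.68, so θ = arctan(0.68) = 34.2157°.

34.216°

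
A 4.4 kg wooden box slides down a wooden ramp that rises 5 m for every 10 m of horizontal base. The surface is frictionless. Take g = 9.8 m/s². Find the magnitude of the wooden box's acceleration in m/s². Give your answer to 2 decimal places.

Resolving the weight along the incline: the component pulling the wooden box down the slope is mg sin 26.57° = 4.4 × 9.8 × 0.4472 = 19.283 N, and the normal force is N = mg cos 26.57° = 4.4 × 9.8 × 0.8944 = 38.567 N.
With no friction the net force along the incline is 19.283 N, so a = g sin 26.57° = 19.283 / 4.4 = 4.3825 m/s².

4.38 m/s²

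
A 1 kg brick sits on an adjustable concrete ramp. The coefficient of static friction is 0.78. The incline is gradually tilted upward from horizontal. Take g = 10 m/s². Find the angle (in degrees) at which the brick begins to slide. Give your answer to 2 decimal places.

37.95°

At the threshold of sliding, static friction is at its maximum μ_s N and exactly balances the weight component along the incline: mg sin θ = μ_s mg cos θ.
Hence tan θ = μ_s = 0.78, so θ = arctan(0.78) = 37.9542°.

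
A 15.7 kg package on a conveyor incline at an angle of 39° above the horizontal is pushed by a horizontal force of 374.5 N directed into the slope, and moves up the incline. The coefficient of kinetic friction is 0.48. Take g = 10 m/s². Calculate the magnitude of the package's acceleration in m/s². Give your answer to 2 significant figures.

1.3 m/s²

The horizontal push has components F cos 39° = 374.5 × 0.7771 = 291.024 N up the incline and F sin 39° = 374.5 × 0.6293 = 235.673 N pressing into the surface.
The normal force is therefore N = mg cos 39° + F sin 39° = 122.005 + 235.673 = 357.678 N, and kinetic friction down the slope is μN = 0.48 × 357.678 = 171.685 N.
Along the incline: F cos 39° − mg sin 39° − μN = ma, so 291.024 − 98.800 − 171.685 = 15.7 a, giving a = 1.3082 m/s².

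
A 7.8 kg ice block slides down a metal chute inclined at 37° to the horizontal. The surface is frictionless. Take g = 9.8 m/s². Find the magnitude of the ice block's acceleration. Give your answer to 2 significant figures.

5.9 m/s²

Resolving the weight along the incline: the component pulling the ice block down the slope is mg sin 37° = 7.8 × 9.8 × 0.6018 = 46.002 N, and the normal force is N = mg cos 37° = 7.8 × 9.8 × 0.7986 = 61.045 N.
With no friction the net force along the incline is 46.002 N, so a = g sin 37° = 46.002 / 7.8 = 5.8977 m/s².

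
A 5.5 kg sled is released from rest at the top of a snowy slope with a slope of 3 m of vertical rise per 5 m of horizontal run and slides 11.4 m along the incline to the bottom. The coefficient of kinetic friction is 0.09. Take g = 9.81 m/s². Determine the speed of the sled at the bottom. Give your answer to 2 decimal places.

The weight component along the incline is mg sin 30.96° = 27.760 N and the normal force is N = mg cos 30.96° = 46.266 N.
Friction up the slope is f = μN = 0.09 × 46.266 = 4.164 N, so the net downslope force is 27.760 − 4.164 = 23.596 N and a = 23.596 / 5.5 = 4.2902 m/s².
Starting from rest over a distance of 11.4 m, v² = 2aL = 2 × 4.2902 × 11.4 = 97.8166, so v = 9.8902 m/s.

9.89 m/s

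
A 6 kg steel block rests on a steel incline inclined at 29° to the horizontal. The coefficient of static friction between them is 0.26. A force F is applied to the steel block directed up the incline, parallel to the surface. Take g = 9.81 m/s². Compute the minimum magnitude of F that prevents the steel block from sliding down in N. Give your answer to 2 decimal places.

The normal force is N = mg cos 29° = 51.480 N. With F at its minimum the steel block is on the verge of sliding down, so static friction is at its maximum μ_s N = 0.26 × 51.480 = 13.385 N and acts up the slope.
Equilibrium along the incline: F + μ_s N = mg sin 29°, so F = 28.536 − 13.385 = 15.151 N.

15.15 N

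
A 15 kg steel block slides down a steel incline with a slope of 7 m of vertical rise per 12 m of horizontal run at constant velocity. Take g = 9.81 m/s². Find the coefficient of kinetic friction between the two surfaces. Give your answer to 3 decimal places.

At constant velocity the net force along the incline is zero: mg sin 30.26° = μ mg cos 30.26°.
So μ = tan 30.26° = 0.5039 / 0.8638 = 0.5834.

0.583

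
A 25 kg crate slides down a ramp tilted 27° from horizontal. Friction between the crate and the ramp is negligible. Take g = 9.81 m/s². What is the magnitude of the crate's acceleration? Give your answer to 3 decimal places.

Resolving the weight along the incline: the component pulling the crate down the slope is mg sin 27° = 25 × 9.81 × 0.4540 = 111.344 N, and the normal force is N = mg cos 27° = 25 × 9.81 × 0.8910 = 218.518 N.
With no friction the net force along the incline is 111.344 N, so a = g sin 27° = 111.344 / 25 = 4.4538 m/s².

4.454 m/s²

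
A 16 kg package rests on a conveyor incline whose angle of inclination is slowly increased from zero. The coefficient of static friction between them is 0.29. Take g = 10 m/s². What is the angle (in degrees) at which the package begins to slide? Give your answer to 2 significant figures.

At the threshold of sliding, static friction is at its maximum μ_s N and exactly balances the weight component along the incline: mg sin θ = μ_s mg cos θ.
Hence tan θ = μ_s = 0.29, so θ = arctan(0.29) = 16.1722°.

16°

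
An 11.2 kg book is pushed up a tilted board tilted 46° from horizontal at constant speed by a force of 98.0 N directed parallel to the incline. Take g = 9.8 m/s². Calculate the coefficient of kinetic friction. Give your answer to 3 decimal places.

At constant speed ΣF = 0 along the incline. The applied 98.0 N acts up the slope; the weight component mg sin 46° = 78.955 N and kinetic friction μN both act down the slope.
So 98.0 = 78.955 + μ × 76.246, giving μ = (98.0 − 78.955) / 76.246 = 0.2498.

0.250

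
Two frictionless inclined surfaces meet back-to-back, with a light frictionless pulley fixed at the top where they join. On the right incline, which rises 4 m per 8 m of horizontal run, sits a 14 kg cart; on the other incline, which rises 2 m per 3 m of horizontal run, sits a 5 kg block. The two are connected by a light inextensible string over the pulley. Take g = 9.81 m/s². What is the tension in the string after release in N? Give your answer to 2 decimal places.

36.21 N

Resolve each weight along its own incline: the 14 kg mass has component 14 × 9.81 × sin 26.57° = 61.420 N down its slope, and the 5 kg mass has 5 × 9.81 × sin 33.69° = 27.208 N down its slope.
The 14 kg side's 61.420 N exceeds the other side's 27.208 N, so that mass slides down and the 5 kg mass slides up. Taking that direction as positive, Newton's second law for the whole system gives 61.420 − 27.208 = (14 + 5) a, so a = 34.212 / 19 = 1.8006 m/s².
For the 5 kg mass (up-slope positive): T − 27.208 = 5 × 1.8006, so T = 36.211 N.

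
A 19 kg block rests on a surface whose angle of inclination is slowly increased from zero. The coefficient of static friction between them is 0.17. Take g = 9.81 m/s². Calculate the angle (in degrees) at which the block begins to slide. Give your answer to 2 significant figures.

9.6°

At the threshold of sliding, static friction is at its maximum μ_s N and exactly balances the weight component along the incline: mg sin θ = μ_s mg cos θ.
Hence tan θ = μ_s = 0.17, so θ = arctan(0.17) = 9.6480°.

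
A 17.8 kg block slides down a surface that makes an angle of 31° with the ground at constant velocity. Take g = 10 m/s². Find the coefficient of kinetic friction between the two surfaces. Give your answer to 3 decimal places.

0.601

At constant velocity the net force along the incline is zero: mg sin 31° = μ mg cos 31°.
So μ = tan 31° = 0.5150 / 0.8572 = 0.6008.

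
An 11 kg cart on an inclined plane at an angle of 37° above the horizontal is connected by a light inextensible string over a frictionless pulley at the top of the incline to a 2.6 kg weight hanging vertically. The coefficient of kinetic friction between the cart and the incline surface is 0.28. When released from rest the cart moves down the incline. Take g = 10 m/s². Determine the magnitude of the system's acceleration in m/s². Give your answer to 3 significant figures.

1.15 m/s²

For the cart on the incline: the weight component along the slope is m₁g sin 37° = 11 × 10 × 0.6018 = 66.198 N and the normal force is N = m₁g cos 37° = 87.850 N.
Kinetic friction opposes the cart's motion down the incline: f = μN = 0.28 × 87.850 = 24.598 N acting up the slope.
Newton's second law for the cart (down-slope positive): 66.198 − 24.598 − T = 11 a. For the hanging weight (upward positive): T − 2.6 × 10 = 2.6 a.
Adding the two equations eliminates T: 15.600 = 13.6 a, so a = 1.1471 m/s².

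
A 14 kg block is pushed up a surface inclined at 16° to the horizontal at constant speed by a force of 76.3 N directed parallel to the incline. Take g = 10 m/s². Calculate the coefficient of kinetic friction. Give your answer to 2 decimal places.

At constant speed ΣF = 0 along the incline. The applied 76.3 N acts up the slope; the weight component mg sin 16° = 38.589 N and kinetic friction μN both act down the slope.
So 76.3 = 38.589 + μ × 134.577, giving μ = (76.3 − 38.589) / 134.577 = 0.2802.

0.28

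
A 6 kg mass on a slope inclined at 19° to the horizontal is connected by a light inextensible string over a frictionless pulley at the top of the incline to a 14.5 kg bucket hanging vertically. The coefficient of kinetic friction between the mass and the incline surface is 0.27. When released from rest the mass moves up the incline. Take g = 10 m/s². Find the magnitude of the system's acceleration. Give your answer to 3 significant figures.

5.37 m/s²

For the mass on the incline: the weight component along the slope is m₁g sin 19° = 6 × 10 × 0.3256 = 19.536 N and the normal force is N = m₁g cos 19° = 56.731 N.
Kinetic friction opposes the mass's motion up the incline: f = μN = 0.27 × 56.731 = 15.317 N acting down the slope.
Newton's second law for the mass (up-slope positive): T − 19.536 − 15.317 = 6 a. For the hanging bucket (downward positive): 14.5 × 10 − T = 14.5 a.
Adding the two equations eliminates T: 110.147 = 20.5 a, so a = 5.3730 m/s².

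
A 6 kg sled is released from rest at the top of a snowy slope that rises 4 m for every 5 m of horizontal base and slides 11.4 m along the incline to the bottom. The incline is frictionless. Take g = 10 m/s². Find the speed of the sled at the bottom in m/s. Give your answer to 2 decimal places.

11.93 m/s

The weight component along the incline is mg sin 38.66° = 37.482 N and the normal force is N = mg cos 38.66° = 46.852 N.
With no friction, a = g sin 38.66° = 6.2470 m/s².
Starting from rest over a distance of 11.4 m, v² = 2aL = 2 × 6.2470 × 11.4 = 142.4316, so v = 11.9345 m/s.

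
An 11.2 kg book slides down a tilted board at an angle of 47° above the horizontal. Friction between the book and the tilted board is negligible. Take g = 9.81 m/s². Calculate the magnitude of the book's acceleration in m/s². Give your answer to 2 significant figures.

Resolving the weight along the incline: the component pulling the book down the slope is mg sin 47° = 11.2 × 9.81 × 0.7314 = 80.360 N, and the normal force is N = mg cos 47° = 11.2 × 9.81 × 0.6820 = 74.933 N.
With no friction the net force along the incline is 80.360 N, so a = g sin 47° = 80.360 / 11.2 = 7.1750 m/s².

7.2 m/s²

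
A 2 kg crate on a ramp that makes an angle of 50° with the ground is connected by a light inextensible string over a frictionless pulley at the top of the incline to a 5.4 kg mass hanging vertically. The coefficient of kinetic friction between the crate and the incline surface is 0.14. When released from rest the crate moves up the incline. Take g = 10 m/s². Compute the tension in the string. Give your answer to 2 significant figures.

27 N

For the crate on the incline: the weight component along the slope is m₁g sin 50° = 2 × 10 × 0.7660 = 15.320 N and the normal force is N = m₁g cos 50° = 12.856 N.
Kinetic friction opposes the crate's motion up the incline: f = μN = 0.14 × 12.856 = 1.800 N acting down the slope.
Newton's second law for the crate (up-slope positive): T − 15.320 − 1.800 = 2 a. For the hanging mass (downward positive): 5.4 × 10 − T = 5.4 a.
Adding the two equations eliminates T: 36.880 = 7.4 a, so a = 4.9838 m/s².
Then from the hanging mass's equation, T = 5.4 × (10 − 4.9838) = 27.087 N.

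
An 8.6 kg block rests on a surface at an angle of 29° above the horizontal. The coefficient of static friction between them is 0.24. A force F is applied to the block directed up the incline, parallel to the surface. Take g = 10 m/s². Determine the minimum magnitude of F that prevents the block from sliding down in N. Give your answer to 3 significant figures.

23.6 N

The normal force is N = mg cos 29° = 75.217 N. With F at its minimum the block is on the verge of sliding down, so static friction is at its maximum μ_s N = 0.24 × 75.217 = 18.052 N and acts up the slope.
Equilibrium along the incline: F + μ_s N = mg sin 29°, so F = 41.694 − 18.052 = 23.642 N.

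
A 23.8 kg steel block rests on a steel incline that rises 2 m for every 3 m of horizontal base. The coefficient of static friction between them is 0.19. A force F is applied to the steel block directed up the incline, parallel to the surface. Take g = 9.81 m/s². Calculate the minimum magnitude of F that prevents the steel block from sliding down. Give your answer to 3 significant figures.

92.6 N

The normal force is N = mg cos 33.69° = 194.265 N. With F at its minimum the steel block is on the verge of sliding down, so static friction is at its maximum μ_s N = 0.19 × 194.265 = 36.910 N and acts up the slope.
Equilibrium along the incline: F + μ_s N = mg sin 33.69°, so F = 129.510 − 36.910 = 92.600 N.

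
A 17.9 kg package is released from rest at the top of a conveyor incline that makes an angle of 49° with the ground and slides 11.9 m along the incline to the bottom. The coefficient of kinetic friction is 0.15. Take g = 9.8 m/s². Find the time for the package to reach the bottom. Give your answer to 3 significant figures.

1.92 s

The weight component along the incline is mg sin 49° = 132.391 N and the normal force is N = mg cos 49° = 115.086 N.
Friction up the slope is f = μN = 0.15 × 115.086 = 17.263 N, so the net downslope force is 132.391 − 17.263 = 115.128 N and a = 115.128 / 17.9 = 6.4317 m/s².
Starting from rest, L = ½at², so t = √(2L/a) = √(2 × 11.9 / 6.4317) = 1.9236 s.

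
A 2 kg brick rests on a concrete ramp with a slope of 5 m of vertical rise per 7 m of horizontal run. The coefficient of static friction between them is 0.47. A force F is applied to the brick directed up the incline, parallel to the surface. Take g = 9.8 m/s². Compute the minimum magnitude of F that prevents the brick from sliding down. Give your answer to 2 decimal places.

The normal force is N = mg cos 35.54° = 15.949 N. With F at its minimum the brick is on the verge of sliding down, so static friction is at its maximum μ_s N = 0.47 × 15.949 = 7.496 N and acts up the slope.
Equilibrium along the incline: F + μ_s N = mg sin 35.54°, so F = 11.392 − 7.496 = 3.896 N.

3.90 N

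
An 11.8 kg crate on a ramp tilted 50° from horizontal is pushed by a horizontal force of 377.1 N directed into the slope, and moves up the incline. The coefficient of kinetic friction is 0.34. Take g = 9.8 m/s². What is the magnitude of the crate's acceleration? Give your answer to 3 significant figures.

The horizontal push has components F cos 50° = 377.1 × 0.6428 = 242.400 N up the incline and F sin 50° = 377.1 × 0.7660 = 288.859 N pressing into the surface.
The normal force is therefore N = mg cos 50° + F sin 50° = 74.333 + 288.859 = 363.192 N, and kinetic friction down the slope is μN = 0.34 × 363.192 = 123.485 N.
Along the incline: F cos 50° − mg sin 50° − μN = ma, so 242.400 − 88.580 − 123.485 = 11.8 a, giving a = 2.5708 m/s².

2.57 m/s²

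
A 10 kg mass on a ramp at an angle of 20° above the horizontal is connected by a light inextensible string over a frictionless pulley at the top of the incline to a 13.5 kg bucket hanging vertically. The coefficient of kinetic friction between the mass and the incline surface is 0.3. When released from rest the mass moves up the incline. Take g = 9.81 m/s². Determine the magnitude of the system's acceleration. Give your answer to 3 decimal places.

For the mass on the incline: the weight component along the slope is m₁g sin 20° = 10 × 9.81 × 0.3420 = 33.550 N and the normal force is N = m₁g cos 20° = 92.184 N.
Kinetic friction opposes the mass's motion up the incline: f = μN = 0.3 × 92.184 = 27.655 N acting down the slope.
Newton's second law for the mass (up-slope positive): T − 33.550 − 27.655 = 10 a. For the hanging bucket (downward positive): 13.5 × 9.81 − T = 13.5 a.
Adding the two equations eliminates T: 71.230 = 23.5 a, so a = 3.0311 m/s².

3.031 m/s²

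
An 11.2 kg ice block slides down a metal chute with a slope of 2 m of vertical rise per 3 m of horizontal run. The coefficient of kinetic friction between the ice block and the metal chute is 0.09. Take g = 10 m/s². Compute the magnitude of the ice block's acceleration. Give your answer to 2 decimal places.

Resolving the weight along the incline: the component pulling the ice block down the slope is mg sin 33.69° = 11.2 × 10 × 0.5547 = 62.126 N, and the normal force is N = mg cos 33.69° = 11.2 × 10 × 0.8321 = 93.195 N.
Kinetic friction acts up the slope with magnitude f = μN = 0.09 × 93.195 = 8.388 N.
Net force along the incline is 62.126 − 8.388 = 53.738 N, so a = 53.738 / 11.2 = 4.7980 m/s².

4.80 m/s²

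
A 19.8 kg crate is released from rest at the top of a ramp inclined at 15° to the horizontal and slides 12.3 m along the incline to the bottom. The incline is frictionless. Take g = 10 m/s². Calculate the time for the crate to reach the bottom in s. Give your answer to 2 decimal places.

3.08 s

The weight component along the incline is mg sin 15° = 51.246 N and the normal force is N = mg cos 15° = 191.253 N.
With no friction, a = g sin 15° = 2.5882 m/s².
Starting from rest, L = ½at², so t = √(2L/a) = √(2 × 12.3 / 2.5882) = 3.0830 s.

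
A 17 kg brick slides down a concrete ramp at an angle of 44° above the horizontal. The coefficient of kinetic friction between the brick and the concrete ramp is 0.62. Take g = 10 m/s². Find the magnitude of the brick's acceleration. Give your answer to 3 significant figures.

Resolving the weight along the incline: the component pulling the brick down the slope is mg sin 44° = 17 × 10 × 0.6947 = 118.099 N, and the normal force is N = mg cos 44° = 17 × 10 × 0.7193 = 122.281 N.
Kinetic friction acts up the slope with magnitude f = μN = 0.62 × 122.281 = 75.814 N.
Net force along the incline is 118.099 − 75.814 = 42.285 N, so a = 42.285 / 17 = 2.4874 m/s².

2.49 m/s²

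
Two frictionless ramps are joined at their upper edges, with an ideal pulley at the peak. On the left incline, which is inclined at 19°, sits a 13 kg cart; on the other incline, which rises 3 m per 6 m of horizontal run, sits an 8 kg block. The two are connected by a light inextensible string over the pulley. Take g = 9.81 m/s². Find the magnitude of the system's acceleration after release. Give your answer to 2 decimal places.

Resolve each weight along its own incline: the 13 kg mass has component 13 × 9.81 × sin 19° = 41.520 N down its slope, and the 8 kg mass has 8 × 9.81 × sin 26.57° = 35.097 N down its slope.
The 13 kg side's 41.520 N exceeds the other side's 35.097 N, so that mass slides down and the 8 kg mass slides up. Taking that direction as positive, Newton's second law for the whole system gives 41.520 − 35.097 = (13 + 8) a, so a = 6.423 / 21 = 0.3059 m/s².

0.31 m/s²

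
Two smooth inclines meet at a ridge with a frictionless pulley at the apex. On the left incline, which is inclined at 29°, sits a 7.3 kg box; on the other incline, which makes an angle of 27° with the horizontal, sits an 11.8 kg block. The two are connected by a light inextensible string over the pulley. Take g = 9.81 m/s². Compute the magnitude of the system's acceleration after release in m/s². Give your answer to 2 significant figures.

Resolve each weight along its own incline: the 7.3 kg mass has component 7.3 × 9.81 × sin 29° = 34.719 N down its slope, and the 11.8 kg mass has 11.8 × 9.81 × sin 27° = 52.553 N down its slope.
The 11.8 kg side's 52.553 N exceeds the other side's 34.719 N, so that mass slides down and the 7.3 kg mass slides up. Taking that direction as positive, Newton's second law for the whole system gives 52.553 − 34.719 = (7.3 + 11.8) a, so a = 17.834 / 19.1 = 0.9337 m/s².

0.93 m/s²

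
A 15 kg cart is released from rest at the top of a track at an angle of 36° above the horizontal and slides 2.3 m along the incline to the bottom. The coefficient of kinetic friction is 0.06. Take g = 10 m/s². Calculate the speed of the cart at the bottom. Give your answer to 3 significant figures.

4.98 m/s

The weight component along the incline is mg sin 36° = 88.168 N and the normal force is N = mg cos 36° = 121.353 N.
Friction up the slope is f = μN = 0.06 × 121.353 = 7.281 N, so the net downslope force is 88.168 − 7.281 = 80.887 N and a = 80.887 / 15 = 5.3925 m/s².
Starting from rest over a distance of 2.3 m, v² = 2aL = 2 × 5.3925 × 2.3 = 24.8055, so v = 4.9805 m/s.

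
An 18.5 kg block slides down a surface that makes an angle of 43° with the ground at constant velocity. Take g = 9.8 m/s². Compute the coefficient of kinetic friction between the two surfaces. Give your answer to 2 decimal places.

At constant velocity the net force along the incline is zero: mg sin 43° = μ mg cos 43°.
So μ = tan 43° = 0.6820 / 0.7314 = 0.9325.

0.93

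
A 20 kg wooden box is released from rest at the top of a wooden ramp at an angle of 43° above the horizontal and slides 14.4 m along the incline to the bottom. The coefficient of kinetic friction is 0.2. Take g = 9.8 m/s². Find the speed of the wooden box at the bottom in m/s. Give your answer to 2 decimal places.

12.30 m/s

The weight component along the incline is mg sin 43° = 133.672 N and the normal force is N = mg cos 43° = 143.345 N.
Friction up the slope is f = μN = 0.2 × 143.345 = 28.669 N, so the net downslope force is 133.672 − 28.669 = 105.003 N and a = 105.003 / 20 = 5.2501 m/s².
Starting from rest over a distance of 14.4 m, v² = 2aL = 2 × 5.2501 × 14.4 = 151.2029, so v = 12.2965 m/s.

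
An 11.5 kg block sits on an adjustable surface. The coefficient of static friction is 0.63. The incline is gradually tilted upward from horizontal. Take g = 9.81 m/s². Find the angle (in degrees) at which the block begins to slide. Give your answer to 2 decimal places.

At the threshold of sliding, static friction is at its maximum μ_s N and exactly balances the weight component along the incline: mg sin θ = μ_s mg cos θ.
Hence tan θ = μ_s = 0.63, so θ = arctan(0.63) = 32.2109°.

32.21°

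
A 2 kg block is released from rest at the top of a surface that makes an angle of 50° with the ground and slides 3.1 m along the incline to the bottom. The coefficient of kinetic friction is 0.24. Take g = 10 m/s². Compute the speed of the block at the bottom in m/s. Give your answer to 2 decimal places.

The weight component along the incline is mg sin 50° = 15.321 N and the normal force is N = mg cos 50° = 12.856 N.
Friction up the slope is f = μN = 0.24 × 12.856 = 3.085 N, so the net downslope force is 15.321 − 3.085 = 12.236 N and a = 12.236 / 2 = 6.1180 m/s².
Starting from rest over a distance of 3.1 m, v² = 2aL = 2 × 6.1180 × 3.1 = 37.9316, so v = 6.1589 m/s.

6.16 m/s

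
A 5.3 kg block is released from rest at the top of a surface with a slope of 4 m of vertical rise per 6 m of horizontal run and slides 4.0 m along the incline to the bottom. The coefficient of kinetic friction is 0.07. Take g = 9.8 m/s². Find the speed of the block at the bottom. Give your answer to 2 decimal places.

The weight component along the incline is mg sin 33.69° = 28.811 N and the normal force is N = mg cos 33.69° = 43.217 N.
Friction up the slope is f = μN = 0.07 × 43.217 = 3.025 N, so the net downslope force is 28.811 − 3.025 = 25.786 N and a = 25.786 / 5.3 = 4.8653 m/s².
Starting from rest over a distance of 4.0 m, v² = 2aL = 2 × 4.8653 × 4.0 = 38.9224, so v = 6.2388 m/s.

6.24 m/s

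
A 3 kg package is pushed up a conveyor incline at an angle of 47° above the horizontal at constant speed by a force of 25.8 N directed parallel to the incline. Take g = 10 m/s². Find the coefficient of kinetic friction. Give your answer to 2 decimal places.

0.19

At constant speed ΣF = 0 along the incline. The applied 25.8 N acts up the slope; the weight component mg sin 47° = 21.941 N and kinetic friction μN both act down the slope.
So 25.8 = 21.941 + μ × 20.460, giving μ = (25.8 − 21.941) / 20.460 = 0.1886.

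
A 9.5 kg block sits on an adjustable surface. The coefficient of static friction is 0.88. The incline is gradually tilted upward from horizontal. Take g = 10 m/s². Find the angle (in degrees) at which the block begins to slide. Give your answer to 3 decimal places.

At the threshold of sliding, static friction is at its maximum μ_s N and exactly balances the weight component along the incline: mg sin θ = μ_s mg cos θ.
Hence tan θ = μ_s = 0.88, so θ = arctan(0.88) = 41.3478°.

41.348°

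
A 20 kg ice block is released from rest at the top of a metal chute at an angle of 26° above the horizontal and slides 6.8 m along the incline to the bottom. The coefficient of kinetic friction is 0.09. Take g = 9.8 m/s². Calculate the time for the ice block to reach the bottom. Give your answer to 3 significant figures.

The weight component along the incline is mg sin 26° = 85.921 N and the normal force is N = mg cos 26° = 176.164 N.
Friction up the slope is f = μN = 0.09 × 176.164 = 15.855 N, so the net downslope force is 85.921 − 15.855 = 70.066 N and a = 70.066 / 20 = 3.5033 m/s².
Starting from rest, L = ½at², so t = √(2L/a) = √(2 × 6.8 / 3.5033) = 1.9703 s.

1.97 s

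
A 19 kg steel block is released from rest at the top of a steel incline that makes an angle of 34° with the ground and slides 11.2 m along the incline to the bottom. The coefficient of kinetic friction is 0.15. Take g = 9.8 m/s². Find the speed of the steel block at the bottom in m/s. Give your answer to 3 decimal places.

The weight component along the incline is mg sin 34° = 104.122 N and the normal force is N = mg cos 34° = 154.367 N.
Friction up the slope is f = μN = 0.15 × 154.367 = 23.155 N, so the net downslope force is 104.122 − 23.155 = 80.967 N and a = 80.967 / 19 = 4.2614 m/s².
Starting from rest over a distance of 11.2 m, v² = 2aL = 2 × 4.2614 × 11.2 = 95.4554, so v = 9.7701 m/s.

9.770 m/s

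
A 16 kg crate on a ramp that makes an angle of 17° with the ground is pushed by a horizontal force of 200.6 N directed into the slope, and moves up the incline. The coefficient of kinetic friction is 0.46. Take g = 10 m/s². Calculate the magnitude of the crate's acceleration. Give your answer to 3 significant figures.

The horizontal push has components F cos 17° = 200.6 × 0.9563 = 191.834 N up the incline and F sin 17° = 200.6 × 0.2924 = 58.655 N pressing into the surface.
The normal force is therefore N = mg cos 17° + F sin 17° = 153.008 + 58.655 = 211.663 N, and kinetic friction down the slope is μN = 0.46 × 211.663 = 97.365 N.
Along the incline: F cos 17° − mg sin 17° − μN = ma, so 191.834 − 46.784 − 97.365 = 16 a, giving a = 2.9803 m/s².

2.98 m/s²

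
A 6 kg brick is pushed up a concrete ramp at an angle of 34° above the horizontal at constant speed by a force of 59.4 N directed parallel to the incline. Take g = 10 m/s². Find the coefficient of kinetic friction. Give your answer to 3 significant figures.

At constant speed ΣF = 0 along the incline. The applied 59.4 N acts up the slope; the weight component mg sin 34° = 33.552 N and kinetic friction μN both act down the slope.
So 59.4 = 33.552 + μ × 49.742, giving μ = (59.4 − 33.552) / 49.742 = 0.5196.

0.520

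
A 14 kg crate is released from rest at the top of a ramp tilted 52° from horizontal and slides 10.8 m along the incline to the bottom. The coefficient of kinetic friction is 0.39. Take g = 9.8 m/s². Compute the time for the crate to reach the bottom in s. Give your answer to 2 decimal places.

2.01 s

The weight component along the incline is mg sin 52° = 108.115 N and the normal force is N = mg cos 52° = 84.469 N.
Friction up the slope is f = μN = 0.39 × 84.469 = 32.943 N, so the net downslope force is 108.115 − 32.943 = 75.172 N and a = 75.172 / 14 = 5.3694 m/s².
Starting from rest, L = ½at², so t = √(2L/a) = √(2 × 10.8 / 5.3694) = 2.0057 s.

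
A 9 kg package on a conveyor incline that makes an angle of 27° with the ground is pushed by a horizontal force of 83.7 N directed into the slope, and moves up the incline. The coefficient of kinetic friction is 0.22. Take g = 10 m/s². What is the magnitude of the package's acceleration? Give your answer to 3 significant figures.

The horizontal push has components F cos 27° = 83.7 × 0.8910 = 74.577 N up the incline and F sin 27° = 83.7 × 0.4540 = 38.000 N pressing into the surface.
The normal force is therefore N = mg cos 27° + F sin 27° = 80.190 + 38.000 = 118.190 N, and kinetic friction down the slope is μN = 0.22 × 118.190 = 26.002 N.
Along the incline: F cos 27° − mg sin 27° − μN = ma, so 74.577 − 40.860 − 26.002 = 9 a, giving a = 0.8572 m/s².

0.857 m/s²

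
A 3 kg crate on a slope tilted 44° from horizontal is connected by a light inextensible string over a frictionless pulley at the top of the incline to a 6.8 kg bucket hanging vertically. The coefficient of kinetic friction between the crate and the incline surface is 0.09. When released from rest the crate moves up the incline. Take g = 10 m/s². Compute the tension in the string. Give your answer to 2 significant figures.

37 N

For the crate on the incline: the weight component along the slope is m₁g sin 44° = 3 × 10 × 0.6947 = 20.841 N and the normal force is N = m₁g cos 44° = 21.580 N.
Kinetic friction opposes the crate's motion up the incline: f = μN = 0.09 × 21.580 = 1.942 N acting down the slope.
Newton's second law for the crate (up-slope positive): T − 20.841 − 1.942 = 3 a. For the hanging bucket (downward positive): 6.8 × 10 − T = 6.8 a.
Adding the two equations eliminates T: 45.217 = 9.8 a, so a = 4.6140 m/s².
Then from the hanging bucket's equation, T = 6.8 × (10 − 4.6140) = 36.625 N.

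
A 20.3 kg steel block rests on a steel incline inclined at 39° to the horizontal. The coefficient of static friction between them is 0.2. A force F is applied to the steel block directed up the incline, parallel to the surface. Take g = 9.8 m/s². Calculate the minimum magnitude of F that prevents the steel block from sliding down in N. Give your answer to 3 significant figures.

The normal force is N = mg cos 39° = 154.605 N. With F at its minimum the steel block is on the verge of sliding down, so static friction is at its maximum μ_s N = 0.2 × 154.605 = 30.921 N and acts up the slope.
Equilibrium along the incline: F + μ_s N = mg sin 39°, so F = 125.197 − 30.921 = 94.276 N.

94.3 N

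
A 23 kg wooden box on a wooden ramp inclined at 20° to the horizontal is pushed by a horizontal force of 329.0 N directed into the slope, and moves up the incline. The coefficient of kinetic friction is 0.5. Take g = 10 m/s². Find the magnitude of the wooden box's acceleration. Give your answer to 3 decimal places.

2.877 m/s²

The horizontal push has components F cos 20° = 329.0 × 0.9397 = 309.161 N up the incline and F sin 20° = 329.0 × 0.3420 = 112.518 N pressing into the surface.
The normal force is therefore N = mg cos 20° + F sin 20° = 216.131 + 112.518 = 328.649 N, and kinetic friction down the slope is μN = 0.5 × 328.649 = 164.325 N.
Along the incline: F cos 20° − mg sin 20° − μN = ma, so 309.161 − 78.660 − 164.325 = 23 a, giving a = 2.8772 m/s².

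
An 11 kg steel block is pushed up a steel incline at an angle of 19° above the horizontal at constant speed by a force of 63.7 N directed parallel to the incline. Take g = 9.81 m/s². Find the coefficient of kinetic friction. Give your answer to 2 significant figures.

At constant speed ΣF = 0 along the incline. The applied 63.7 N acts up the slope; the weight component mg sin 19° = 35.132 N and kinetic friction μN both act down the slope.
So 63.7 = 35.132 + μ × 102.031, giving μ = (63.7 − 35.132) / 102.031 = 0.2800.

0.28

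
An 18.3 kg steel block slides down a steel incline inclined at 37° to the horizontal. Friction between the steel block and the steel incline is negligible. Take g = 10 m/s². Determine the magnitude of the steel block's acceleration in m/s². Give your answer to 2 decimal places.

6.02 m/s²

Resolving the weight along the incline: the component pulling the steel block down the slope is mg sin 37° = 18.3 × 10 × 0.6018 = 110.129 N, and the normal force is N = mg cos 37° = 18.3 × 10 × 0.7986 = 146.144 N.
With no friction the net force along the incline is 110.129 N, so a = g sin 37° = 110.129 / 18.3 = 6.0180 m/s².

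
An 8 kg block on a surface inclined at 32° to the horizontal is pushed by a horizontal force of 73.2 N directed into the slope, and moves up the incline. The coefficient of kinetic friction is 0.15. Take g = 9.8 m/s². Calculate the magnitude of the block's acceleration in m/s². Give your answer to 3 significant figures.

The horizontal push has components F cos 32° = 73.2 × 0.8480 = 62.074 N up the incline and F sin 32° = 73.2 × 0.5299 = 38.789 N pressing into the surface.
The normal force is therefore N = mg cos 32° + F sin 32° = 66.483 + 38.789 = 105.272 N, and kinetic friction down the slope is μN = 0.15 × 105.272 = 15.791 N.
Along the incline: F cos 32° − mg sin 32° − μN = ma, so 62.074 − 41.544 − 15.791 = 8 a, giving a = 0.5924 m/s².

0.592 m/s²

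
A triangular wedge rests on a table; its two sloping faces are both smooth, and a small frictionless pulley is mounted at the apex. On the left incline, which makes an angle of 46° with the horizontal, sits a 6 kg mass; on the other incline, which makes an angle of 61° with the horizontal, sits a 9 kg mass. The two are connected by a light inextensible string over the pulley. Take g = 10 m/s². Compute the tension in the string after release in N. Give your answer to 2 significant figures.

57 N

Resolve each weight along its own incline: the 6 kg mass has component 6 × 10 × sin 46° = 43.160 N down its slope, and the 9 kg mass has 9 × 10 × sin 61° = 78.716 N down its slope.
The 9 kg side's 78.716 N exceeds the other side's 43.160 N, so that mass slides down and the 6 kg mass slides up. Taking that direction as positive, Newton's second law for the whole system gives 78.716 − 43.160 = (6 + 9) a, so a = 35.556 / 15 = 2.3704 m/s².
For the 6 kg mass (up-slope positive): T − 43.160 = 6 × 2.3704, so T = 57.382 N.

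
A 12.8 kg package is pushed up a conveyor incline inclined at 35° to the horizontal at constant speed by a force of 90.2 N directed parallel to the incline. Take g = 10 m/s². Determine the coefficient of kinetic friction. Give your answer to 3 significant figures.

At constant speed ΣF = 0 along the incline. The applied 90.2 N acts up the slope; the weight component mg sin 35° = 73.418 N and kinetic friction μN both act down the slope.
So 90.2 = 73.418 + μ × 104.851, giving μ = (90.2 − 73.418) / 104.851 = 0.1601.

0.160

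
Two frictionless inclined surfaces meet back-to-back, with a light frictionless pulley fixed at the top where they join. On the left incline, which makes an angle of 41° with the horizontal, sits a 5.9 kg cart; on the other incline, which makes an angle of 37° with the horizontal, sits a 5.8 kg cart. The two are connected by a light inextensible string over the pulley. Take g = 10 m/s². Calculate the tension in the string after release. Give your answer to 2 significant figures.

Resolve each weight along its own incline: the 5.9 kg mass has component 5.9 × 10 × sin 41° = 38.707 N down its slope, and the 5.8 kg mass has 5.8 × 10 × sin 37° = 34.905 N down its slope.
The 5.9 kg side's 38.707 N exceeds the other side's 34.905 N, so that mass slides down and the 5.8 kg mass slides up. Taking that direction as positive, Newton's second law for the whole system gives 38.707 − 34.905 = (5.9 + 5.8) a, so a = 3.802 / 11.7 = 0.3250 m/s².
For the 5.8 kg mass (up-slope positive): T − 34.905 = 5.8 × 0.3250, so T = 36.790 N.

37 N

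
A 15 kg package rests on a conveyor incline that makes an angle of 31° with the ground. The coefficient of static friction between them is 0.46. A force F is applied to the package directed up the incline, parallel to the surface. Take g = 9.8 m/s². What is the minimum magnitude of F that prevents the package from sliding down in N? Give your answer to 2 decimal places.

17.75 N

The normal force is N = mg cos 31° = 126.004 N. With F at its minimum the package is on the verge of sliding down, so static friction is at its maximum μ_s N = 0.46 × 126.004 = 57.962 N and acts up the slope.
Equilibrium along the incline: F + μ_s N = mg sin 31°, so F = 75.711 − 57.962 = 17.749 N.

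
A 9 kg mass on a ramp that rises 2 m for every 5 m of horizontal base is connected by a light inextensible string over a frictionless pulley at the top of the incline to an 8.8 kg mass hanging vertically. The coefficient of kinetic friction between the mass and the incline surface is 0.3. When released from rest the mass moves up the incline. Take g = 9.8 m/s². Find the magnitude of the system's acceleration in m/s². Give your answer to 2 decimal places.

1.62 m/s²

For the mass on the incline: the weight component along the slope is m₁g sin 21.80° = 9 × 9.8 × 0.3714 = 32.757 N and the normal force is N = m₁g cos 21.80° = 81.892 N.
Kinetic friction opposes the mass's motion up the incline: f = μN = 0.3 × 81.892 = 24.568 N acting down the slope.
Newton's second law for the mass (up-slope positive): T − 32.757 − 24.568 = 9 a. For the hanging mass (downward positive): 8.8 × 9.8 − T = 8.8 a.
Adding the two equations eliminates T: 28.915 = 17.8 a, so a = 1.6244 m/s².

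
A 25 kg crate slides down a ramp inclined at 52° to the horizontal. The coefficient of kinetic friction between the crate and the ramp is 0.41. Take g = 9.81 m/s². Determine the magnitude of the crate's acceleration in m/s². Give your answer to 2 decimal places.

5.25 m/s²

Resolving the weight along the incline: the component pulling the crate down the slope is mg sin 52° = 25 × 9.81 × 0.7880 = 193.257 N, and the normal force is N = mg cos 52° = 25 × 9.81 × 0.6157 = 151.000 N.
Kinetic friction acts up the slope with magnitude f = μN = 0.41 × 151.000 = 61.910 N.
Net force along the incline is 193.257 − 61.910 = 131.347 N, so a = 131.347 / 25 = 5.2539 m/s².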